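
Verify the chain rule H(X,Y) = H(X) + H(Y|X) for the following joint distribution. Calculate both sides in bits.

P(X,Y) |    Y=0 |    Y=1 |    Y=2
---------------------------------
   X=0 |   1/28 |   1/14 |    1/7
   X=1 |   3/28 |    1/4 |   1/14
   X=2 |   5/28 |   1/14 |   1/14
H(X,Y) = 2.9496, H(X) = 1.5502, H(Y|X) = 1.3994 (all in bits)

Chain rule: H(X,Y) = H(X) + H(Y|X)

Left side — joint entropy directly:
H(X,Y) = -Σ p(x,y) log p(x,y) = 2.9496 bits

Right side — compute H(Y|X) from the conditional distributions:
P(X) = (1/4, 3/7, 9/28), so H(X) = 1.5502 bits
H(Y|X) = Σ_x P(X=x) · H(Y|X=x):
  P(Y|X=0) = (1/7, 2/7, 4/7), H(Y|X=0) = 1.3788, weight P(X=0) = 1/4
  P(Y|X=1) = (1/4, 7/12, 1/6), H(Y|X=1) = 1.3844, weight P(X=1) = 3/7
  P(Y|X=2) = (5/9, 2/9, 2/9), H(Y|X=2) = 1.4355, weight P(X=2) = 9/28
H(Y|X) = 1.3994 bits

H(X) + H(Y|X) = 1.5502 + 1.3994 = 2.9496 bits

Both sides equal 2.9496 bits. ✓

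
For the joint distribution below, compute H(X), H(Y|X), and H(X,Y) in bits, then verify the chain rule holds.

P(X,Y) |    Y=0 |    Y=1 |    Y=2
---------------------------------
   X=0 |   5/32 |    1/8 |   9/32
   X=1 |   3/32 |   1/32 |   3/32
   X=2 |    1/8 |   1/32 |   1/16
H(X,Y) = 2.8860, H(X) = 1.4262, H(Y|X) = 1.4598 (all in bits)

Chain rule: H(X,Y) = H(X) + H(Y|X)

Left side — joint entropy directly:
H(X,Y) = -Σ p(x,y) log p(x,y) = 2.8860 bits

Right side — compute H(Y|X) from the conditional distributions:
P(X) = (9/16, 7/32, 7/32), so H(X) = 1.4262 bits
H(Y|X) = Σ_x P(X=x) · H(Y|X=x):
  P(Y|X=0) = (5/18, 2/9, 1/2), H(Y|X=0) = 1.4955, weight P(X=0) = 9/16
  P(Y|X=1) = (3/7, 1/7, 3/7), H(Y|X=1) = 1.4488, weight P(X=1) = 7/32
  P(Y|X=2) = (4/7, 1/7, 2/7), H(Y|X=2) = 1.3788, weight P(X=2) = 7/32
H(Y|X) = 1.4598 bits

H(X) + H(Y|X) = 1.4262 + 1.4598 = 2.8860 bits

Both sides equal 2.8860 bits. ✓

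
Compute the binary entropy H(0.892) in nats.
0.3423 nats

The binary entropy function is:
H(p) = -p log(p) - (1-p) log(1-p)

H(0.892) = -0.892 × log_e(0.892) - 0.108 × log_e(0.108)
H(0.892) = 0.3423 nats

Note: Binary entropy is maximized at p=0.5 (H=1 bit) and minimized at p=0 or p=1 (H=0).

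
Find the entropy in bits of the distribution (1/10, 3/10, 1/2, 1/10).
1.6855 bits

Shannon entropy is H(X) = -Σ p(x) log p(x).

For P = (1/10, 3/10, 1/2, 1/10):
H = -1/10 × log_2(1/10) -3/10 × log_2(3/10) -1/2 × log_2(1/2) -1/10 × log_2(1/10)
H = 1.6855 bits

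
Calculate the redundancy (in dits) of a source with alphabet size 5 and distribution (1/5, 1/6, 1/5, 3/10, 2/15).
0.0162 dits

Redundancy measures how far a source is from maximum entropy:
R = H_max - H(X)

Maximum entropy for 5 symbols: H_max = log_10(5) = 0.6990 dits
Actual entropy: H(X) = 0.6828 dits
Redundancy: R = 0.6990 - 0.6828 = 0.0162 dits

This redundancy represents potential for compression: the source could be compressed by 0.0162 dits per symbol.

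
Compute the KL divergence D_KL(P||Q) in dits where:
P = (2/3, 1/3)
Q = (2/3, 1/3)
0.0000 dits

KL divergence: D_KL(P||Q) = Σ p(x) log(p(x)/q(x))

Computing term by term:
  x=0: 2/3 × log_10[(2/3)/(2/3)] = 2/3 × 0.0000 = 0.0000
  x=1: 1/3 × log_10[(1/3)/(1/3)] = 1/3 × 0.0000 = 0.0000

D_KL(P||Q) = 0.0000 dits

Note: KL divergence is always non-negative and equals 0 iff P = Q.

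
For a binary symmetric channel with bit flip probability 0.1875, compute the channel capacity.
0.3038 bits

For a binary symmetric channel (BSC) with error probability p:
Capacity C = 1 - H(p) bits per symbol

where H(p) = -p log₂(p) - (1-p) log₂(1-p) is the binary entropy function.

H(0.1875) = 0.6962 bits
C = 1 - 0.6962 = 0.3038 bits per symbol

This means we can reliably transmit up to 0.3038 bits of information per channel use.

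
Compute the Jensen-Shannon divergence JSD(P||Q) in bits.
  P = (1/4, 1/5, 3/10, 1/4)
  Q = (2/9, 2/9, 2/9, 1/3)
0.0095 bits

Jensen-Shannon divergence is:
JSD(P||Q) = 0.5 × D_KL(P||M) + 0.5 × D_KL(Q||M)
where M = 0.5 × (P + Q) is the mixture distribution.

M = 0.5 × (1/4, 1/5, 3/10, 1/4) + 0.5 × (2/9, 2/9, 2/9, 1/3) = (0.236111, 0.211111, 0.261111, 7/24)

D_KL(P||M) = 0.0095 bits
D_KL(Q||M) = 0.0095 bits

JSD(P||Q) = 0.5 × 0.0095 + 0.5 × 0.0095 = 0.0095 bits

Unlike KL divergence, JSD is symmetric and bounded: 0 ≤ JSD ≤ log(2).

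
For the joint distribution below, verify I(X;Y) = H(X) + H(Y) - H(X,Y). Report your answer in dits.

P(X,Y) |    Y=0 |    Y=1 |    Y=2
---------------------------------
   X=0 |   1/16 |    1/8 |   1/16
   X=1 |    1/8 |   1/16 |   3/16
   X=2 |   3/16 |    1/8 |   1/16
I(X;Y) = 0.0331 dits

Mutual information has multiple equivalent forms:
- I(X;Y) = H(X) - H(X|Y)
- I(X;Y) = H(Y) - H(Y|X)
- I(X;Y) = H(X) + H(Y) - H(X,Y)

Computing all quantities:
H(X) = 0.4700, H(Y) = 0.4755, H(X,Y) = 0.9123
H(X|Y) = 0.4369, H(Y|X) = 0.4423

Verification:
H(X) - H(X|Y) = 0.4700 - 0.4369 = 0.0331
H(Y) - H(Y|X) = 0.4755 - 0.4423 = 0.0331
H(X) + H(Y) - H(X,Y) = 0.4700 + 0.4755 - 0.9123 = 0.0331

All forms give I(X;Y) = 0.0331 dits. ✓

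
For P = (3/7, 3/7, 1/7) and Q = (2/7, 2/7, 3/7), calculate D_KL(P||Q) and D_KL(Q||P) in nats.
D_KL(P||Q) = 0.1906, D_KL(Q||P) = 0.2391

KL divergence is not symmetric: D_KL(P||Q) ≠ D_KL(Q||P) in general.

D_KL(P||Q) = 0.1906 nats
D_KL(Q||P) = 0.2391 nats

No, they are not equal!

This asymmetry is why KL divergence is not a true distance metric.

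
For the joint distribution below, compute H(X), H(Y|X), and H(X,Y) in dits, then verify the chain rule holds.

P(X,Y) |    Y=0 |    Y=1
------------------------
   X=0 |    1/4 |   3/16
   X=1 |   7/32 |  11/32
H(X,Y) = 0.5906, H(X) = 0.2976, H(Y|X) = 0.2930 (all in dits)

Chain rule: H(X,Y) = H(X) + H(Y|X)

Left side — joint entropy directly:
H(X,Y) = -Σ p(x,y) log p(x,y) = 0.5906 dits

Right side — compute H(Y|X) from the conditional distributions:
P(X) = (7/16, 9/16), so H(X) = 0.2976 dits
H(Y|X) = Σ_x P(X=x) · H(Y|X=x):
  P(Y|X=0) = (4/7, 3/7), H(Y|X=0) = 0.2966, weight P(X=0) = 7/16
  P(Y|X=1) = (7/18, 11/18), H(Y|X=1) = 0.2902, weight P(X=1) = 9/16
H(Y|X) = 0.2930 dits

H(X) + H(Y|X) = 0.2976 + 0.2930 = 0.5906 dits

Both sides equal 0.5906 dits. ✓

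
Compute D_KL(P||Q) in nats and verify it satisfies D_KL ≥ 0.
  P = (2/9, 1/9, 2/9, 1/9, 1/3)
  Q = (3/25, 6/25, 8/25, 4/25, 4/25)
0.1745 nats

KL divergence satisfies the Gibbs inequality: D_KL(P||Q) ≥ 0 for all distributions P, Q.

D_KL(P||Q) = Σ p(x) log(p(x)/q(x))
Term by term:
  x=0: 2/9 × log_e[(2/9)/(3/25)] = 0.1369
  x=1: 1/9 × log_e[(1/9)/(6/25)] = -0.0856
  x=2: 2/9 × log_e[(2/9)/(8/25)] = -0.0810
  x=3: 1/9 × log_e[(1/9)/(4/25)] = -0.0405
  x=4: 1/3 × log_e[(1/3)/(4/25)] = 0.2447
D_KL(P||Q) = 0.1745 nats

D_KL(P||Q) = 0.1745 ≥ 0 ✓

This non-negativity is a fundamental property: relative entropy cannot be negative because it measures how different Q is from P.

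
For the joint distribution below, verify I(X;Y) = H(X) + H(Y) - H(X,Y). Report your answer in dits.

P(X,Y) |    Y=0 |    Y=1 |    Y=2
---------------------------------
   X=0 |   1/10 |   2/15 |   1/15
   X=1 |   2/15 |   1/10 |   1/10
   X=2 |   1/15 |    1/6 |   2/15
I(X;Y) = 0.0120 dits

Mutual information has multiple equivalent forms:
- I(X;Y) = H(X) - H(X|Y)
- I(X;Y) = H(Y) - H(Y|X)
- I(X;Y) = H(X) + H(Y) - H(X,Y)

Computing all quantities:
H(X) = 0.4757, H(Y) = 0.4729, H(X,Y) = 0.9365
H(X|Y) = 0.4636, H(Y|X) = 0.4609

Verification:
H(X) - H(X|Y) = 0.4757 - 0.4636 = 0.0120
H(Y) - H(Y|X) = 0.4729 - 0.4609 = 0.0120
H(X) + H(Y) - H(X,Y) = 0.4757 + 0.4729 - 0.9365 = 0.0120

All forms give I(X;Y) = 0.0120 dits. ✓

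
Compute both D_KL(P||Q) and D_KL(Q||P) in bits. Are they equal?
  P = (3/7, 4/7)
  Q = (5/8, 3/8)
D_KL(P||Q) = 0.1140, D_KL(Q||P) = 0.1123

KL divergence is not symmetric: D_KL(P||Q) ≠ D_KL(Q||P) in general.

D_KL(P||Q) = 0.1140 bits
D_KL(Q||P) = 0.1123 bits

No, they are not equal!

This asymmetry is why KL divergence is not a true distance metric.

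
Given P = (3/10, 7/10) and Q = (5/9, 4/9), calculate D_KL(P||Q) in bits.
0.1921 bits

KL divergence: D_KL(P||Q) = Σ p(x) log(p(x)/q(x))

Computing term by term:
  x=0: 3/10 × log_2[(3/10)/(5/9)] = 3/10 × -0.8890 = -0.2667
  x=1: 7/10 × log_2[(7/10)/(4/9)] = 7/10 × 0.6554 = 0.4587

D_KL(P||Q) = 0.1921 bits

Note: KL divergence is always non-negative and equals 0 iff P = Q.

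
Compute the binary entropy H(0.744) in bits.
0.8207 bits

The binary entropy function is:
H(p) = -p log(p) - (1-p) log(1-p)

H(0.744) = -0.744 × log_2(0.744) - 0.256 × log_2(0.256)
H(0.744) = 0.8207 bits

Note: Binary entropy is maximized at p=0.5 (H=1 bit) and minimized at p=0 or p=1 (H=0).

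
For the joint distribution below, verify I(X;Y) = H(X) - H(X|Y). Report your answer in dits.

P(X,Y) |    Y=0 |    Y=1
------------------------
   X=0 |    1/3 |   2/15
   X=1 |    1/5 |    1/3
I(X;Y) = 0.0256 dits

Mutual information has multiple equivalent forms:
- I(X;Y) = H(X) - H(X|Y)
- I(X;Y) = H(Y) - H(Y|X)
- I(X;Y) = H(X) + H(Y) - H(X,Y)

Computing all quantities:
H(X) = 0.3001, H(Y) = 0.3001, H(X,Y) = 0.5745
H(X|Y) = 0.2745, H(Y|X) = 0.2745

Verification:
H(X) - H(X|Y) = 0.3001 - 0.2745 = 0.0256
H(Y) - H(Y|X) = 0.3001 - 0.2745 = 0.0256
H(X) + H(Y) - H(X,Y) = 0.3001 + 0.3001 - 0.5745 = 0.0256

All forms give I(X;Y) = 0.0256 dits. ✓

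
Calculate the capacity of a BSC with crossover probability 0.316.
0.1000 bits

For a binary symmetric channel (BSC) with error probability p:
Capacity C = 1 - H(p) bits per symbol

where H(p) = -p log₂(p) - (1-p) log₂(1-p) is the binary entropy function.

H(0.316) = 0.9000 bits
C = 1 - 0.9000 = 0.1000 bits per symbol

This means we can reliably transmit up to 0.1000 bits of information per channel use.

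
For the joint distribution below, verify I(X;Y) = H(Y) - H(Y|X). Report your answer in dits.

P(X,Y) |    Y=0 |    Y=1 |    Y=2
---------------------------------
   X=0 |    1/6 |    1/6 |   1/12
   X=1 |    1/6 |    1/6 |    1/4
I(X;Y) = 0.0129 dits

Mutual information has multiple equivalent forms:
- I(X;Y) = H(X) - H(X|Y)
- I(X;Y) = H(Y) - H(Y|X)
- I(X;Y) = H(X) + H(Y) - H(X,Y)

Computing all quantities:
H(X) = 0.2950, H(Y) = 0.4771, H(X,Y) = 0.7592
H(X|Y) = 0.2821, H(Y|X) = 0.4642

Verification:
H(X) - H(X|Y) = 0.2950 - 0.2821 = 0.0129
H(Y) - H(Y|X) = 0.4771 - 0.4642 = 0.0129
H(X) + H(Y) - H(X,Y) = 0.2950 + 0.4771 - 0.7592 = 0.0129

All forms give I(X;Y) = 0.0129 dits. ✓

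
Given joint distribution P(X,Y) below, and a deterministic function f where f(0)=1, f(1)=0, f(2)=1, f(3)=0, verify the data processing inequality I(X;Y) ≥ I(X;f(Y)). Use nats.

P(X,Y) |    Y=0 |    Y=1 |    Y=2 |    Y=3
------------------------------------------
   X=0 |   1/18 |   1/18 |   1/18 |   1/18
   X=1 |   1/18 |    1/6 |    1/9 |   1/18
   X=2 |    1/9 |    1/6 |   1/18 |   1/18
I(X;Y) = 0.0331, I(X;f(Y)) = 0.0018, inequality holds: 0.0331 ≥ 0.0018

Data Processing Inequality: For any Markov chain X → Y → Z, we have I(X;Y) ≥ I(X;Z).

Here Z = f(Y) is a deterministic function of Y, forming X → Y → Z.

Original I(X;Y) = 0.0331 nats

After applying f:
P(X,Z) where Z=f(Y):
- P(X,Z=0) = P(X,Y=1) + P(X,Y=3)
- P(X,Z=1) = P(X,Y=0) + P(X,Y=2)

I(X;Z) = I(X;f(Y)) = 0.0018 nats

Verification: 0.0331 ≥ 0.0018 ✓

Information cannot be created by processing; the function f can only lose information about X.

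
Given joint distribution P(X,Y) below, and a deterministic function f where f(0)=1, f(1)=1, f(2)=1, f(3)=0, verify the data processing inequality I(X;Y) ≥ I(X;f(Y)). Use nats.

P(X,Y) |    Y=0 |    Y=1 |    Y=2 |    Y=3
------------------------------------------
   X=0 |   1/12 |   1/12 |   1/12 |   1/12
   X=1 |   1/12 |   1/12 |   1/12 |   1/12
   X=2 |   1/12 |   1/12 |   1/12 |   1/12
I(X;Y) = 0.0000, I(X;f(Y)) = 0.0000, inequality holds: 0.0000 ≥ 0.0000

Data Processing Inequality: For any Markov chain X → Y → Z, we have I(X;Y) ≥ I(X;Z).

Here Z = f(Y) is a deterministic function of Y, forming X → Y → Z.

Original I(X;Y) = 0.0000 nats

After applying f:
P(X,Z) where Z=f(Y):
- P(X,Z=0) = P(X,Y=3)
- P(X,Z=1) = P(X,Y=0) + P(X,Y=1) + P(X,Y=2)

I(X;Z) = I(X;f(Y)) = 0.0000 nats

Verification: 0.0000 ≥ 0.0000 ✓

Information cannot be created by processing; the function f can only lose information about X.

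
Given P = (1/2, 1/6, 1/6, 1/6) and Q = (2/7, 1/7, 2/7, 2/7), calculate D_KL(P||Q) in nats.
0.1258 nats

KL divergence: D_KL(P||Q) = Σ p(x) log(p(x)/q(x))

Computing term by term:
  x=0: 1/2 × log_e[(1/2)/(2/7)] = 1/2 × 0.5596 = 0.2798
  x=1: 1/6 × log_e[(1/6)/(1/7)] = 1/6 × 0.1542 = 0.0257
  x=2: 1/6 × log_e[(1/6)/(2/7)] = 1/6 × -0.5390 = -0.0898
  x=3: 1/6 × log_e[(1/6)/(2/7)] = 1/6 × -0.5390 = -0.0898

D_KL(P||Q) = 0.1258 nats

Note: KL divergence is always non-negative and equals 0 iff P = Q.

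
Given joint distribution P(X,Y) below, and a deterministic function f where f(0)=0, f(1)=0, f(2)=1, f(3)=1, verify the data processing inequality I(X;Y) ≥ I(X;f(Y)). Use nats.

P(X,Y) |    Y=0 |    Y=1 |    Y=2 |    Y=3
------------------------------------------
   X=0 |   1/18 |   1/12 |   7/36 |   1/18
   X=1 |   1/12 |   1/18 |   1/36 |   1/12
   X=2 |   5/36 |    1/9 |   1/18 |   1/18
I(X;Y) = 0.0979, I(X;f(Y)) = 0.0435, inequality holds: 0.0979 ≥ 0.0435

Data Processing Inequality: For any Markov chain X → Y → Z, we have I(X;Y) ≥ I(X;Z).

Here Z = f(Y) is a deterministic function of Y, forming X → Y → Z.

Original I(X;Y) = 0.0979 nats

After applying f:
P(X,Z) where Z=f(Y):
- P(X,Z=0) = P(X,Y=0) + P(X,Y=1)
- P(X,Z=1) = P(X,Y=2) + P(X,Y=3)

I(X;Z) = I(X;f(Y)) = 0.0435 nats

Verification: 0.0979 ≥ 0.0435 ✓

Information cannot be created by processing; the function f can only lose information about X.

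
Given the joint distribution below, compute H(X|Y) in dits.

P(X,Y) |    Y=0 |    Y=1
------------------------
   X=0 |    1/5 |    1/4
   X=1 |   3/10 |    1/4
0.2967 dits

Using the chain rule: H(X|Y) = H(X,Y) - H(Y)

First, compute H(X,Y) = 0.5977 dits

Marginal P(Y) = (1/2, 1/2)
H(Y) = 0.3010 dits

H(X|Y) = H(X,Y) - H(Y) = 0.5977 - 0.3010 = 0.2967 dits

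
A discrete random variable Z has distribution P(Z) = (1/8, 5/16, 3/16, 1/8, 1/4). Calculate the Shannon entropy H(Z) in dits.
0.6705 dits

Shannon entropy is H(X) = -Σ p(x) log p(x).

For P = (1/8, 5/16, 3/16, 1/8, 1/4):
H = -1/8 × log_10(1/8) -5/16 × log_10(5/16) -3/16 × log_10(3/16) -1/8 × log_10(1/8) -1/4 × log_10(1/4)
H = 0.6705 dits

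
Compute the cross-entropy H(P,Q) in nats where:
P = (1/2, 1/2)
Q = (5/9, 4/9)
0.6994 nats

Cross-entropy: H(P,Q) = -Σ p(x) log q(x)

Alternatively: H(P,Q) = H(P) + D_KL(P||Q)
H(P) = 0.6931 nats
D_KL(P||Q) = 0.0062 nats

H(P,Q) = 0.6931 + 0.0062 = 0.6994 nats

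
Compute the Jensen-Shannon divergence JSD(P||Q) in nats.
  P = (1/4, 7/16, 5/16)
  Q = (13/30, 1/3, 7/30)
0.0189 nats

Jensen-Shannon divergence is:
JSD(P||Q) = 0.5 × D_KL(P||M) + 0.5 × D_KL(Q||M)
where M = 0.5 × (P + Q) is the mixture distribution.

M = 0.5 × (1/4, 7/16, 5/16) + 0.5 × (13/30, 1/3, 7/30) = (0.341667, 0.385417, 0.272917)

D_KL(P||M) = 0.0197 nats
D_KL(Q||M) = 0.0180 nats

JSD(P||Q) = 0.5 × 0.0197 + 0.5 × 0.0180 = 0.0189 nats

Unlike KL divergence, JSD is symmetric and bounded: 0 ≤ JSD ≤ log(2).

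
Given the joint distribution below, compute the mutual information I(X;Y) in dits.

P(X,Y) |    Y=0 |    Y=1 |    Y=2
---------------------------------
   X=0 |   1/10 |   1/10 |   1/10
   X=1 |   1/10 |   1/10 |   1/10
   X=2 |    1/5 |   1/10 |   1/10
0.0060 dits

Mutual information: I(X;Y) = H(X) + H(Y) - H(X,Y)

Marginals:
P(X) = (3/10, 3/10, 2/5), H(X) = 0.4729 dits
P(Y) = (2/5, 3/10, 3/10), H(Y) = 0.4729 dits

Joint entropy: H(X,Y) = 0.9398 dits

I(X;Y) = 0.4729 + 0.4729 - 0.9398 = 0.0060 dits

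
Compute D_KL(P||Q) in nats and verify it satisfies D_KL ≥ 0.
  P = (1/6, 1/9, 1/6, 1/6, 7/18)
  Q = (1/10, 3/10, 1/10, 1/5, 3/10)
0.1304 nats

KL divergence satisfies the Gibbs inequality: D_KL(P||Q) ≥ 0 for all distributions P, Q.

D_KL(P||Q) = Σ p(x) log(p(x)/q(x))
Term by term:
  x=0: 1/6 × log_e[(1/6)/(1/10)] = 0.0851
  x=1: 1/9 × log_e[(1/9)/(3/10)] = -0.1104
  x=2: 1/6 × log_e[(1/6)/(1/10)] = 0.0851
  x=3: 1/6 × log_e[(1/6)/(1/5)] = -0.0304
  x=4: 7/18 × log_e[(7/18)/(3/10)] = 0.1009
D_KL(P||Q) = 0.1304 nats

D_KL(P||Q) = 0.1304 ≥ 0 ✓

This non-negativity is a fundamental property: relative entropy cannot be negative because it measures how different Q is from P.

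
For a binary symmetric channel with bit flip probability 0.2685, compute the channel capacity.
0.1607 bits

For a binary symmetric channel (BSC) with error probability p:
Capacity C = 1 - H(p) bits per symbol

where H(p) = -p log₂(p) - (1-p) log₂(1-p) is the binary entropy function.

H(0.2685) = 0.8393 bits
C = 1 - 0.8393 = 0.1607 bits per symbol

This means we can reliably transmit up to 0.1607 bits of information per channel use.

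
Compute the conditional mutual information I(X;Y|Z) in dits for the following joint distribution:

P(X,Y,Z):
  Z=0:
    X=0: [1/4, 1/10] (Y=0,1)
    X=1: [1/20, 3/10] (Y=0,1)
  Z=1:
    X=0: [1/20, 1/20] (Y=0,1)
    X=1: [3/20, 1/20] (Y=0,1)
0.0583 dits

Conditional mutual information: I(X;Y|Z) = H(X|Z) + H(Y|Z) - H(X,Y|Z)

H(Z) = 0.2653
H(X,Z) = 0.5589 → H(X|Z) = 0.2937
H(Y,Z) = 0.5558 → H(Y|Z) = 0.2905
H(X,Y,Z) = 0.7912 → H(X,Y|Z) = 0.5259

I(X;Y|Z) = 0.2937 + 0.2905 - 0.5259 = 0.0583 dits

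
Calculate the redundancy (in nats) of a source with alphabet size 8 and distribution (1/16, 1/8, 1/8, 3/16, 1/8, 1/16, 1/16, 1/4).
0.1193 nats

Redundancy measures how far a source is from maximum entropy:
R = H_max - H(X)

Maximum entropy for 8 symbols: H_max = log_e(8) = 2.0794 nats
Actual entropy: H(X) = 1.9601 nats
Redundancy: R = 2.0794 - 1.9601 = 0.1193 nats

This redundancy represents potential for compression: the source could be compressed by 0.1193 nats per symbol.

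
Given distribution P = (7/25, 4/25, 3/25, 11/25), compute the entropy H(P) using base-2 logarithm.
1.8255 bits

Shannon entropy is H(X) = -Σ p(x) log p(x).

For P = (7/25, 4/25, 3/25, 11/25):
H = -7/25 × log_2(7/25) -4/25 × log_2(4/25) -3/25 × log_2(3/25) -11/25 × log_2(11/25)
H = 1.8255 bits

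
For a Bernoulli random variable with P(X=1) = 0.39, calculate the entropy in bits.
0.9648 bits

The binary entropy function is:
H(p) = -p log(p) - (1-p) log(1-p)

H(0.39) = -0.39 × log_2(0.39) - 0.61 × log_2(0.61)
H(0.39) = 0.9648 bits

Note: Binary entropy is maximized at p=0.5 (H=1 bit) and minimized at p=0 or p=1 (H=0).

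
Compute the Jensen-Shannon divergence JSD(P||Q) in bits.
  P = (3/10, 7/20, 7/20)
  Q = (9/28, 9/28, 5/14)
0.0007 bits

Jensen-Shannon divergence is:
JSD(P||Q) = 0.5 × D_KL(P||M) + 0.5 × D_KL(Q||M)
where M = 0.5 × (P + Q) is the mixture distribution.

M = 0.5 × (3/10, 7/20, 7/20) + 0.5 × (9/28, 9/28, 5/14) = (0.310714, 0.335714, 0.353571)

D_KL(P||M) = 0.0007 bits
D_KL(Q||M) = 0.0007 bits

JSD(P||Q) = 0.5 × 0.0007 + 0.5 × 0.0007 = 0.0007 bits

Unlike KL divergence, JSD is symmetric and bounded: 0 ≤ JSD ≤ log(2).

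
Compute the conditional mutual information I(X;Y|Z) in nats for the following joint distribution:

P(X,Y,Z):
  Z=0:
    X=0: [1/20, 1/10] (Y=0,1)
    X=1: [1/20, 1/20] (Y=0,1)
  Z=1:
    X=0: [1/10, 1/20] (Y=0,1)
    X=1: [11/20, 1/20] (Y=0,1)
0.0304 nats

Conditional mutual information: I(X;Y|Z) = H(X|Z) + H(Y|Z) - H(X,Y|Z)

H(Z) = 0.5623
H(X,Z) = 1.1059 → H(X|Z) = 0.5436
H(Y,Z) = 1.0251 → H(Y|Z) = 0.4628
H(X,Y,Z) = 1.5383 → H(X,Y|Z) = 0.9759

I(X;Y|Z) = 0.5436 + 0.4628 - 0.9759 = 0.0304 nats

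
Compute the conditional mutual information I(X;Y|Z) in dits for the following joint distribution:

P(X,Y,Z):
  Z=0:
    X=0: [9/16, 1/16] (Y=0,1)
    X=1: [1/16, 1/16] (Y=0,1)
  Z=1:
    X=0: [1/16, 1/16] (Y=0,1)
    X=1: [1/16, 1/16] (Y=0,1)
0.0209 dits

Conditional mutual information: I(X;Y|Z) = H(X|Z) + H(Y|Z) - H(X,Y|Z)

H(Z) = 0.2442
H(X,Z) = 0.4662 → H(X|Z) = 0.2220
H(Y,Z) = 0.4662 → H(Y|Z) = 0.2220
H(X,Y,Z) = 0.6674 → H(X,Y|Z) = 0.4231

I(X;Y|Z) = 0.2220 + 0.2220 - 0.4231 = 0.0209 dits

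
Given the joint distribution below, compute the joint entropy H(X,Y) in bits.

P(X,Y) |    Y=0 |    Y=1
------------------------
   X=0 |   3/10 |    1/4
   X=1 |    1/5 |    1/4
1.9855 bits

Joint entropy is H(X,Y) = -Σ_{x,y} p(x,y) log p(x,y).

Summing over all non-zero entries:
H(X,Y) = -[3/10·log_2(3/10) + 1/4·log_2(1/4) + 1/5·log_2(1/5) + 1/4·log_2(1/4)]
H(X,Y) = 1.9855 bits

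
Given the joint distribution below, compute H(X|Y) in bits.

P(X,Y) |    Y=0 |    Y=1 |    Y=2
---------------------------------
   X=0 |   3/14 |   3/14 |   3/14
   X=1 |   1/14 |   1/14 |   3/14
0.8922 bits

Using the chain rule: H(X|Y) = H(X,Y) - H(Y)

First, compute H(X,Y) = 2.4488 bits

Marginal P(Y) = (2/7, 2/7, 3/7)
H(Y) = 1.5567 bits

H(X|Y) = H(X,Y) - H(Y) = 2.4488 - 1.5567 = 0.8922 bits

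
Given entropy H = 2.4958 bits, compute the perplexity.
5.6404

Perplexity is 2^H (or exp(H) for natural log).

H = 2.4958 bits
Perplexity = 2^2.4958 = 5.6404

Interpretation: The model's uncertainty is equivalent to choosing uniformly among 5.6 options.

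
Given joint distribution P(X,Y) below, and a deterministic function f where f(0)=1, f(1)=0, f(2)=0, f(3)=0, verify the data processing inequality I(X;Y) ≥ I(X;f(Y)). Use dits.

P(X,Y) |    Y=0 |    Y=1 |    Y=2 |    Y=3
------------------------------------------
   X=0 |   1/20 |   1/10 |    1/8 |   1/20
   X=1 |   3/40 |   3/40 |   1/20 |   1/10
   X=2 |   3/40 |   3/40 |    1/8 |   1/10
I(X;Y) = 0.0145, I(X;f(Y)) = 0.0020, inequality holds: 0.0145 ≥ 0.0020

Data Processing Inequality: For any Markov chain X → Y → Z, we have I(X;Y) ≥ I(X;Z).

Here Z = f(Y) is a deterministic function of Y, forming X → Y → Z.

Original I(X;Y) = 0.0145 dits

After applying f:
P(X,Z) where Z=f(Y):
- P(X,Z=0) = P(X,Y=1) + P(X,Y=2) + P(X,Y=3)
- P(X,Z=1) = P(X,Y=0)

I(X;Z) = I(X;f(Y)) = 0.0020 dits

Verification: 0.0145 ≥ 0.0020 ✓

Information cannot be created by processing; the function f can only lose information about X.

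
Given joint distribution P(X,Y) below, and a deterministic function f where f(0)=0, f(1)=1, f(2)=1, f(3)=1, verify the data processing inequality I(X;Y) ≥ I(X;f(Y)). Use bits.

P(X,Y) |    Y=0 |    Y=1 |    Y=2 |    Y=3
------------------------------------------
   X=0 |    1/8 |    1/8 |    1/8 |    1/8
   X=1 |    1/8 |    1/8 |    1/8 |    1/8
I(X;Y) = 0.0000, I(X;f(Y)) = 0.0000, inequality holds: 0.0000 ≥ 0.0000

Data Processing Inequality: For any Markov chain X → Y → Z, we have I(X;Y) ≥ I(X;Z).

Here Z = f(Y) is a deterministic function of Y, forming X → Y → Z.

Original I(X;Y) = 0.0000 bits

After applying f:
P(X,Z) where Z=f(Y):
- P(X,Z=0) = P(X,Y=0)
- P(X,Z=1) = P(X,Y=1) + P(X,Y=2) + P(X,Y=3)

I(X;Z) = I(X;f(Y)) = 0.0000 bits

Verification: 0.0000 ≥ 0.0000 ✓

Information cannot be created by processing; the function f can only lose information about X.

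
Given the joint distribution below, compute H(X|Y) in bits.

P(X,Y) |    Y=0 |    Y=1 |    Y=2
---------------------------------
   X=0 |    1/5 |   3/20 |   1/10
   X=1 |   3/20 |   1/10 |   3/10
0.9121 bits

Using the chain rule: H(X|Y) = H(X,Y) - H(Y)

First, compute H(X,Y) = 2.4710 bits

Marginal P(Y) = (7/20, 1/4, 2/5)
H(Y) = 1.5589 bits

H(X|Y) = H(X,Y) - H(Y) = 2.4710 - 1.5589 = 0.9121 bits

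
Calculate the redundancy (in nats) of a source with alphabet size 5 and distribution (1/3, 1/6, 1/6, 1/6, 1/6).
0.0487 nats

Redundancy measures how far a source is from maximum entropy:
R = H_max - H(X)

Maximum entropy for 5 symbols: H_max = log_e(5) = 1.6094 nats
Actual entropy: H(X) = 1.5607 nats
Redundancy: R = 1.6094 - 1.5607 = 0.0487 nats

This redundancy represents potential for compression: the source could be compressed by 0.0487 nats per symbol.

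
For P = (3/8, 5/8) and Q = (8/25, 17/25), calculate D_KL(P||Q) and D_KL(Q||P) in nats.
D_KL(P||Q) = 0.0068, D_KL(Q||P) = 0.0066

KL divergence is not symmetric: D_KL(P||Q) ≠ D_KL(Q||P) in general.

D_KL(P||Q) = 0.0068 nats
D_KL(Q||P) = 0.0066 nats

No, they are not equal!

This asymmetry is why KL divergence is not a true distance metric.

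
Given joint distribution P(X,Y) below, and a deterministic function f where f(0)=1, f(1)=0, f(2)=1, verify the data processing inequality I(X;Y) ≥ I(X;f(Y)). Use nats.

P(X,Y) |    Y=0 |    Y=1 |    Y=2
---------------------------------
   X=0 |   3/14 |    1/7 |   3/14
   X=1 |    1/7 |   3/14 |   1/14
I(X;Y) = 0.0415, I(X;f(Y)) = 0.0334, inequality holds: 0.0415 ≥ 0.0334

Data Processing Inequality: For any Markov chain X → Y → Z, we have I(X;Y) ≥ I(X;Z).

Here Z = f(Y) is a deterministic function of Y, forming X → Y → Z.

Original I(X;Y) = 0.0415 nats

After applying f:
P(X,Z) where Z=f(Y):
- P(X,Z=0) = P(X,Y=1)
- P(X,Z=1) = P(X,Y=0) + P(X,Y=2)

I(X;Z) = I(X;f(Y)) = 0.0334 nats

Verification: 0.0415 ≥ 0.0334 ✓

Information cannot be created by processing; the function f can only lose information about X.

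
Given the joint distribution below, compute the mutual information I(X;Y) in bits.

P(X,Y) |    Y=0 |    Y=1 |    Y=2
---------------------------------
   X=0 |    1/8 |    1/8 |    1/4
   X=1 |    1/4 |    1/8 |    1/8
0.0613 bits

Mutual information: I(X;Y) = H(X) + H(Y) - H(X,Y)

Marginals:
P(X) = (1/2, 1/2), H(X) = 1.0000 bits
P(Y) = (3/8, 1/4, 3/8), H(Y) = 1.5613 bits

Joint entropy: H(X,Y) = 2.5000 bits

I(X;Y) = 1.0000 + 1.5613 - 2.5000 = 0.0613 bits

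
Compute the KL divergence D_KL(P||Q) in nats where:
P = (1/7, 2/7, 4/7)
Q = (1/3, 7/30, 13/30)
0.0949 nats

KL divergence: D_KL(P||Q) = Σ p(x) log(p(x)/q(x))

Computing term by term:
  x=0: 1/7 × log_e[(1/7)/(1/3)] = 1/7 × -0.8473 = -0.1210
  x=1: 2/7 × log_e[(2/7)/(7/30)] = 2/7 × 0.2025 = 0.0579
  x=2: 4/7 × log_e[(4/7)/(13/30)] = 4/7 × 0.2766 = 0.1581

D_KL(P||Q) = 0.0949 nats

Note: KL divergence is always non-negative and equals 0 iff P = Q.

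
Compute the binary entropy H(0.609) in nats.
0.6692 nats

The binary entropy function is:
H(p) = -p log(p) - (1-p) log(1-p)

H(0.609) = -0.609 × log_e(0.609) - 0.391 × log_e(0.391)
H(0.609) = 0.6692 nats

Note: Binary entropy is maximized at p=0.5 (H=1 bit) and minimized at p=0 or p=1 (H=0).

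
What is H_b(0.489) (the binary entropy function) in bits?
0.9997 bits

The binary entropy function is:
H(p) = -p log(p) - (1-p) log(1-p)

H(0.489) = -0.489 × log_2(0.489) - 0.511 × log_2(0.511)
H(0.489) = 0.9997 bits

Note: Binary entropy is maximized at p=0.5 (H=1 bit) and minimized at p=0 or p=1 (H=0).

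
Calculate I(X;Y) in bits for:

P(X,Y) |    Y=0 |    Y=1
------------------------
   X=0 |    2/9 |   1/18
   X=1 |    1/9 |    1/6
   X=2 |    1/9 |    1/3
0.1603 bits

Mutual information: I(X;Y) = H(X) + H(Y) - H(X,Y)

Marginals:
P(X) = (5/18, 5/18, 4/9), H(X) = 1.5466 bits
P(Y) = (4/9, 5/9), H(Y) = 0.9911 bits

Joint entropy: H(X,Y) = 2.3774 bits

I(X;Y) = 1.5466 + 0.9911 - 2.3774 = 0.1603 bits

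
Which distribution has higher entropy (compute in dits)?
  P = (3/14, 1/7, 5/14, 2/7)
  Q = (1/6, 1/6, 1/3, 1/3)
P

Computing entropies in dits:
H(P) = 0.5792
H(Q) = 0.5775

Distribution P has higher entropy.

Intuition: The distribution closer to uniform (more spread out) has higher entropy.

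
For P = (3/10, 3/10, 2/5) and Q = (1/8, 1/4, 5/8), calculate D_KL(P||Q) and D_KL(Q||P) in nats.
D_KL(P||Q) = 0.1388, D_KL(Q||P) = 0.1239

KL divergence is not symmetric: D_KL(P||Q) ≠ D_KL(Q||P) in general.

D_KL(P||Q) = 0.1388 nats
D_KL(Q||P) = 0.1239 nats

No, they are not equal!

This asymmetry is why KL divergence is not a true distance metric.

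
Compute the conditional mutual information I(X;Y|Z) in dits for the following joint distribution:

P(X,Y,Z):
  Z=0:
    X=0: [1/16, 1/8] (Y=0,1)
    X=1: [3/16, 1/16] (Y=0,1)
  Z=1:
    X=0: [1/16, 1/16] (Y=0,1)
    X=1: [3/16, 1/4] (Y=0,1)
0.0173 dits

Conditional mutual information: I(X;Y|Z) = H(X|Z) + H(Y|Z) - H(X,Y|Z)

H(Z) = 0.2976
H(X,Z) = 0.5568 → H(X|Z) = 0.2592
H(Y,Z) = 0.5952 → H(Y|Z) = 0.2976
H(X,Y,Z) = 0.8371 → H(X,Y|Z) = 0.5394

I(X;Y|Z) = 0.2592 + 0.2976 - 0.5394 = 0.0173 dits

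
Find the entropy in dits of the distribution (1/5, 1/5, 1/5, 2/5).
0.5786 dits

Shannon entropy is H(X) = -Σ p(x) log p(x).

For P = (1/5, 1/5, 1/5, 2/5):
H = -1/5 × log_10(1/5) -1/5 × log_10(1/5) -1/5 × log_10(1/5) -2/5 × log_10(2/5)
H = 0.5786 dits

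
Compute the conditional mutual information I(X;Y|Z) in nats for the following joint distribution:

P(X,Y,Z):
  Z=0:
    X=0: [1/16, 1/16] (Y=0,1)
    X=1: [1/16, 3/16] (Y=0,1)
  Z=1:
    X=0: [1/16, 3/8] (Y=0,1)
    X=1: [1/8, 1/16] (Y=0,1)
0.0945 nats

Conditional mutual information: I(X;Y|Z) = H(X|Z) + H(Y|Z) - H(X,Y|Z)

H(Z) = 0.6616
H(X,Z) = 1.2820 → H(X|Z) = 0.6205
H(Y,Z) = 1.2820 → H(Y|Z) = 0.6205
H(X,Y,Z) = 1.8080 → H(X,Y|Z) = 1.1465

I(X;Y|Z) = 0.6205 + 0.6205 - 1.1465 = 0.0945 nats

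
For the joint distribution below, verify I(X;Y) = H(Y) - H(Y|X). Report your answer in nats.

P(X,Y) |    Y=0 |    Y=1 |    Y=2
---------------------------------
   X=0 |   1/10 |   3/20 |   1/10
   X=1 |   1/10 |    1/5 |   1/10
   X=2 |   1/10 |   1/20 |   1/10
I(X;Y) = 0.0316 nats

Mutual information has multiple equivalent forms:
- I(X;Y) = H(X) - H(X|Y)
- I(X;Y) = H(Y) - H(Y|X)
- I(X;Y) = H(X) + H(Y) - H(X,Y)

Computing all quantities:
H(X) = 1.0805, H(Y) = 1.0889, H(X,Y) = 2.1378
H(X|Y) = 1.0489, H(Y|X) = 1.0573

Verification:
H(X) - H(X|Y) = 1.0805 - 1.0489 = 0.0316
H(Y) - H(Y|X) = 1.0889 - 1.0573 = 0.0316
H(X) + H(Y) - H(X,Y) = 1.0805 + 1.0889 - 2.1378 = 0.0316

All forms give I(X;Y) = 0.0316 nats. ✓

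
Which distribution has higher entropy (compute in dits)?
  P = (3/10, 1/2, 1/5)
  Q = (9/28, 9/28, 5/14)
Q

Computing entropies in dits:
H(P) = 0.4472
H(Q) = 0.4766

Distribution Q has higher entropy.

Intuition: The distribution closer to uniform (more spread out) has higher entropy.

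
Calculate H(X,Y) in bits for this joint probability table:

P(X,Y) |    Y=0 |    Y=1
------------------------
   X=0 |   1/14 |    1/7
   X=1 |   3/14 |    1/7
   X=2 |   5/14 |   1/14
2.3527 bits

Joint entropy is H(X,Y) = -Σ_{x,y} p(x,y) log p(x,y).

Summing over all non-zero entries:
H(X,Y) = -[1/14·log_2(1/14) + 1/7·log_2(1/7) + 3/14·log_2(3/14) + 1/7·log_2(1/7) + 5/14·log_2(5/14) + 1/14·log_2(1/14)]
H(X,Y) = 2.3527 bits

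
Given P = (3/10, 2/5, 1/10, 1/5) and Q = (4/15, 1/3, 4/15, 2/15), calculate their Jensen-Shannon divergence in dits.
0.0109 dits

Jensen-Shannon divergence is:
JSD(P||Q) = 0.5 × D_KL(P||M) + 0.5 × D_KL(Q||M)
where M = 0.5 × (P + Q) is the mixture distribution.

M = 0.5 × (3/10, 2/5, 1/10, 1/5) + 0.5 × (4/15, 1/3, 4/15, 2/15) = (0.283333, 11/30, 0.183333, 1/6)

D_KL(P||M) = 0.0121 dits
D_KL(Q||M) = 0.0097 dits

JSD(P||Q) = 0.5 × 0.0121 + 0.5 × 0.0097 = 0.0109 dits

Unlike KL divergence, JSD is symmetric and bounded: 0 ≤ JSD ≤ log(2).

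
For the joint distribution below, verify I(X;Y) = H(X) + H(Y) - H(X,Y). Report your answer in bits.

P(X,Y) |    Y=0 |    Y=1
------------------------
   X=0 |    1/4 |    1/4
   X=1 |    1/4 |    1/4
I(X;Y) = 0.0000 bits

Mutual information has multiple equivalent forms:
- I(X;Y) = H(X) - H(X|Y)
- I(X;Y) = H(Y) - H(Y|X)
- I(X;Y) = H(X) + H(Y) - H(X,Y)

Computing all quantities:
H(X) = 1.0000, H(Y) = 1.0000, H(X,Y) = 2.0000
H(X|Y) = 1.0000, H(Y|X) = 1.0000

Verification:
H(X) - H(X|Y) = 1.0000 - 1.0000 = 0.0000
H(Y) - H(Y|X) = 1.0000 - 1.0000 = 0.0000
H(X) + H(Y) - H(X,Y) = 1.0000 + 1.0000 - 2.0000 = 0.0000

All forms give I(X;Y) = 0.0000 bits. ✓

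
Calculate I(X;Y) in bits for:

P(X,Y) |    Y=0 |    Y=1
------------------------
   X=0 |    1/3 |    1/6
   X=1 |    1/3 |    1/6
0.0000 bits

Mutual information: I(X;Y) = H(X) + H(Y) - H(X,Y)

Marginals:
P(X) = (1/2, 1/2), H(X) = 1.0000 bits
P(Y) = (2/3, 1/3), H(Y) = 0.9183 bits

Joint entropy: H(X,Y) = 1.9183 bits

I(X;Y) = 1.0000 + 0.9183 - 1.9183 = 0.0000 bits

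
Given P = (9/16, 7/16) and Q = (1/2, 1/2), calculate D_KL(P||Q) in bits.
0.0113 bits

KL divergence: D_KL(P||Q) = Σ p(x) log(p(x)/q(x))

Computing term by term:
  x=0: 9/16 × log_2[(9/16)/(1/2)] = 9/16 × 0.1699 = 0.0956
  x=1: 7/16 × log_2[(7/16)/(1/2)] = 7/16 × -0.1926 = -0.0843

D_KL(P||Q) = 0.0113 bits

Note: KL divergence is always non-negative and equals 0 iff P = Q.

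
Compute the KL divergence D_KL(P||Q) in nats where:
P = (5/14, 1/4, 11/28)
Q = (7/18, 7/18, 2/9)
0.0830 nats

KL divergence: D_KL(P||Q) = Σ p(x) log(p(x)/q(x))

Computing term by term:
  x=0: 5/14 × log_e[(5/14)/(7/18)] = 5/14 × -0.0852 = -0.0304
  x=1: 1/4 × log_e[(1/4)/(7/18)] = 1/4 × -0.4418 = -0.1105
  x=2: 11/28 × log_e[(11/28)/(2/9)] = 11/28 × 0.5698 = 0.2238

D_KL(P||Q) = 0.0830 nats

Note: KL divergence is always non-negative and equals 0 iff P = Q.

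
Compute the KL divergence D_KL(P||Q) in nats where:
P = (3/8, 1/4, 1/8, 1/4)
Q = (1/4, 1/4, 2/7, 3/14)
0.0873 nats

KL divergence: D_KL(P||Q) = Σ p(x) log(p(x)/q(x))

Computing term by term:
  x=0: 3/8 × log_e[(3/8)/(1/4)] = 3/8 × 0.4055 = 0.1520
  x=1: 1/4 × log_e[(1/4)/(1/4)] = 1/4 × 0.0000 = 0.0000
  x=2: 1/8 × log_e[(1/8)/(2/7)] = 1/8 × -0.8267 = -0.1033
  x=3: 1/4 × log_e[(1/4)/(3/14)] = 1/4 × 0.1542 = 0.0385

D_KL(P||Q) = 0.0873 nats

Note: KL divergence is always non-negative and equals 0 iff P = Q.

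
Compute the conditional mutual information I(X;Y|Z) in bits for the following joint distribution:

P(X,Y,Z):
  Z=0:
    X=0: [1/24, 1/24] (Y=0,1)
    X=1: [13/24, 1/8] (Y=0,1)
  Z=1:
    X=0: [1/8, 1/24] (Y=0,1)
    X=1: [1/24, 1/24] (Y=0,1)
0.0367 bits

Conditional mutual information: I(X;Y|Z) = H(X|Z) + H(Y|Z) - H(X,Y|Z)

H(Z) = 0.8113
H(X,Z) = 1.4183 → H(X|Z) = 0.6070
H(Y,Z) = 1.6140 → H(Y|Z) = 0.8027
H(X,Y,Z) = 2.1843 → H(X,Y|Z) = 1.3730

I(X;Y|Z) = 0.6070 + 0.8027 - 1.3730 = 0.0367 bits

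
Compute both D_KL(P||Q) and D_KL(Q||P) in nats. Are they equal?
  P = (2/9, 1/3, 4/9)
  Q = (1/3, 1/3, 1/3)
D_KL(P||Q) = 0.0378, D_KL(Q||P) = 0.0393

KL divergence is not symmetric: D_KL(P||Q) ≠ D_KL(Q||P) in general.

D_KL(P||Q) = 0.0378 nats
D_KL(Q||P) = 0.0393 nats

No, they are not equal!

This asymmetry is why KL divergence is not a true distance metric.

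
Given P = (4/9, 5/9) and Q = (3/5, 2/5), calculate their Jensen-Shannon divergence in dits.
0.0053 dits

Jensen-Shannon divergence is:
JSD(P||Q) = 0.5 × D_KL(P||M) + 0.5 × D_KL(Q||M)
where M = 0.5 × (P + Q) is the mixture distribution.

M = 0.5 × (4/9, 5/9) + 0.5 × (3/5, 2/5) = (0.522222, 0.477778)

D_KL(P||M) = 0.0053 dits
D_KL(Q||M) = 0.0053 dits

JSD(P||Q) = 0.5 × 0.0053 + 0.5 × 0.0053 = 0.0053 dits

Unlike KL divergence, JSD is symmetric and bounded: 0 ≤ JSD ≤ log(2).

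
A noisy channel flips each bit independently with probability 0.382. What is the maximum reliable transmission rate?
0.0406 bits

For a binary symmetric channel (BSC) with error probability p:
Capacity C = 1 - H(p) bits per symbol

where H(p) = -p log₂(p) - (1-p) log₂(1-p) is the binary entropy function.

H(0.382) = 0.9594 bits
C = 1 - 0.9594 = 0.0406 bits per symbol

This means we can reliably transmit up to 0.0406 bits of information per channel use.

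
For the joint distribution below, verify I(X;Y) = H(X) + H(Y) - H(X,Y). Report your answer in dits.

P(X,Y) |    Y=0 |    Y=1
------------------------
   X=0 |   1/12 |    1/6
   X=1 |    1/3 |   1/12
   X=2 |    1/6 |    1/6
I(X;Y) = 0.0350 dits

Mutual information has multiple equivalent forms:
- I(X;Y) = H(X) - H(X|Y)
- I(X;Y) = H(Y) - H(Y|X)
- I(X;Y) = H(X) + H(Y) - H(X,Y)

Computing all quantities:
H(X) = 0.4680, H(Y) = 0.2950, H(X,Y) = 0.7280
H(X|Y) = 0.4330, H(Y|X) = 0.2600

Verification:
H(X) - H(X|Y) = 0.4680 - 0.4330 = 0.0350
H(Y) - H(Y|X) = 0.2950 - 0.2600 = 0.0350
H(X) + H(Y) - H(X,Y) = 0.4680 + 0.2950 - 0.7280 = 0.0350

All forms give I(X;Y) = 0.0350 dits. ✓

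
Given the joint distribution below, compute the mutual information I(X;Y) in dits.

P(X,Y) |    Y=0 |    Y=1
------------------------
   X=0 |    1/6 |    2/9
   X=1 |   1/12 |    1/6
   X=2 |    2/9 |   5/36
0.0114 dits

Mutual information: I(X;Y) = H(X) + H(Y) - H(X,Y)

Marginals:
P(X) = (7/18, 1/4, 13/36), H(X) = 0.4698 dits
P(Y) = (17/36, 19/36), H(Y) = 0.3004 dits

Joint entropy: H(X,Y) = 0.7587 dits

I(X;Y) = 0.4698 + 0.3004 - 0.7587 = 0.0114 dits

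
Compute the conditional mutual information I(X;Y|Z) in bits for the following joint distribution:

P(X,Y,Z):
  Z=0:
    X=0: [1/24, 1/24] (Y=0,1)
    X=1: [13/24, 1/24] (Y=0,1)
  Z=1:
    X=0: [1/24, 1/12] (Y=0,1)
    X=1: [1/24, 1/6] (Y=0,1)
0.0677 bits

Conditional mutual information: I(X;Y|Z) = H(X|Z) + H(Y|Z) - H(X,Y|Z)

H(Z) = 0.9183
H(X,Z) = 1.5988 → H(X|Z) = 0.6805
H(Y,Z) = 1.5511 → H(Y|Z) = 0.6328
H(X,Y,Z) = 2.1639 → H(X,Y|Z) = 1.2456

I(X;Y|Z) = 0.6805 + 0.6328 - 1.2456 = 0.0677 bits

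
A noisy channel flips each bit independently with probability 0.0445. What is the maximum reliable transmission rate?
0.7374 bits

For a binary symmetric channel (BSC) with error probability p:
Capacity C = 1 - H(p) bits per symbol

where H(p) = -p log₂(p) - (1-p) log₂(1-p) is the binary entropy function.

H(0.0445) = 0.2626 bits
C = 1 - 0.2626 = 0.7374 bits per symbol

This means we can reliably transmit up to 0.7374 bits of information per channel use.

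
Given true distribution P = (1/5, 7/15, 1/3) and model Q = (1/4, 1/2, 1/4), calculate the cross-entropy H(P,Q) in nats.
1.0628 nats

Cross-entropy: H(P,Q) = -Σ p(x) log q(x)

Alternatively: H(P,Q) = H(P) + D_KL(P||Q)
H(P) = 1.0438 nats
D_KL(P||Q) = 0.0191 nats

H(P,Q) = 1.0438 + 0.0191 = 1.0628 nats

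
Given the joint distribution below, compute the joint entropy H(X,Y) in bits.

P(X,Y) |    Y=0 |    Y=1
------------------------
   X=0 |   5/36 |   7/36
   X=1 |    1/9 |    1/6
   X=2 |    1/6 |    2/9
2.5510 bits

Joint entropy is H(X,Y) = -Σ_{x,y} p(x,y) log p(x,y).

Summing over all non-zero entries:
H(X,Y) = -[5/36·log_2(5/36) + 7/36·log_2(7/36) + 1/9·log_2(1/9) + 1/6·log_2(1/6) + 1/6·log_2(1/6) + 2/9·log_2(2/9)]
H(X,Y) = 2.5510 bits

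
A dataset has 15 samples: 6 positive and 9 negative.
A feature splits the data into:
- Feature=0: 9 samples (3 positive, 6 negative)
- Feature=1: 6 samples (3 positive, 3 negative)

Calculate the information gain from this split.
0.0200 bits

Information Gain = H(Y) - H(Y|Feature)

Before split:
P(positive) = 6/15 = 0.4000
H(Y) = 0.9710 bits

After split:
Feature=0: H = 0.9183 bits (weight = 9/15)
Feature=1: H = 1.0000 bits (weight = 6/15)
H(Y|Feature) = (9/15)×0.9183 + (6/15)×1.0000 = 0.9510 bits

Information Gain = 0.9710 - 0.9510 = 0.0200 bits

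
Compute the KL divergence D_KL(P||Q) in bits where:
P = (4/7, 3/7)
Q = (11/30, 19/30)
0.1243 bits

KL divergence: D_KL(P||Q) = Σ p(x) log(p(x)/q(x))

Computing term by term:
  x=0: 4/7 × log_2[(4/7)/(11/30)] = 4/7 × 0.6401 = 0.3658
  x=1: 3/7 × log_2[(3/7)/(19/30)] = 3/7 × -0.5634 = -0.2415

D_KL(P||Q) = 0.1243 bits

Note: KL divergence is always non-negative and equals 0 iff P = Q.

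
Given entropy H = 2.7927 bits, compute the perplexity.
6.9293

Perplexity is 2^H (or exp(H) for natural log).

H = 2.7927 bits
Perplexity = 2^2.7927 = 6.9293

Interpretation: The model's uncertainty is equivalent to choosing uniformly among 6.9 options.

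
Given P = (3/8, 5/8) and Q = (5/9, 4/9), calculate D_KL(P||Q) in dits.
0.0285 dits

KL divergence: D_KL(P||Q) = Σ p(x) log(p(x)/q(x))

Computing term by term:
  x=0: 3/8 × log_10[(3/8)/(5/9)] = 3/8 × -0.1707 = -0.0640
  x=1: 5/8 × log_10[(5/8)/(4/9)] = 5/8 × 0.1481 = 0.0925

D_KL(P||Q) = 0.0285 dits

Note: KL divergence is always non-negative and equals 0 iff P = Q.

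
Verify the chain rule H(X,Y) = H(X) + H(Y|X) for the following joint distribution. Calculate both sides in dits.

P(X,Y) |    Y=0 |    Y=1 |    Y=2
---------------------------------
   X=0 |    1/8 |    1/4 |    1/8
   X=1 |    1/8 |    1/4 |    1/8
H(X,Y) = 0.7526, H(X) = 0.3010, H(Y|X) = 0.4515 (all in dits)

Chain rule: H(X,Y) = H(X) + H(Y|X)

Left side — joint entropy directly:
H(X,Y) = -Σ p(x,y) log p(x,y) = 0.7526 dits

Right side — compute H(Y|X) from the conditional distributions:
P(X) = (1/2, 1/2), so H(X) = 0.3010 dits
H(Y|X) = Σ_x P(X=x) · H(Y|X=x):
  P(Y|X=0) = (1/4, 1/2, 1/4), H(Y|X=0) = 0.4515, weight P(X=0) = 1/2
  P(Y|X=1) = (1/4, 1/2, 1/4), H(Y|X=1) = 0.4515, weight P(X=1) = 1/2
H(Y|X) = 0.4515 dits

H(X) + H(Y|X) = 0.3010 + 0.4515 = 0.7526 dits

Both sides equal 0.7526 dits. ✓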